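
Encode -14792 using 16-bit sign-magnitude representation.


Sign bit: 1 (negative)
Magnitude: 14792 = 011100111001000
= 1011100111001000


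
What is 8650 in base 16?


Divide by 16 repeatedly:
8650 ÷ 16 = 540 remainder 10 (A)
540 ÷ 16 = 33 remainder 12 (C)
33 ÷ 16 = 2 remainder 1 (1)
2 ÷ 16 = 0 remainder 2 (2)
Reading remainders bottom-up:
= 0x21CA


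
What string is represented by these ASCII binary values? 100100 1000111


Codes (binary): 100100 1000111
Per-code ASCII lookup:
  100100 = 36  (special character) → '$'
  1000111 = 71  (range 65-90: uppercase, 71 - 65 = 6) → 'G'
= '$G'


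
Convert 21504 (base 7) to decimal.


Positional values (base 7):
  4 × 7^0 = 4 × 1 = 4
  0 × 7^1 = 0 × 7 = 0
  5 × 7^2 = 5 × 49 = 245
  1 × 7^3 = 1 × 343 = 343
  2 × 7^4 = 2 × 2401 = 4802
Sum = 4 + 0 + 245 + 343 + 4802
= 5394


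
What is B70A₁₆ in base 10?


Positional values:
Position 0: A × 16^0 = 10 × 1 = 10
Position 1: 0 × 16^1 = 0 × 16 = 0
Position 2: 7 × 16^2 = 7 × 256 = 1792
Position 3: B × 16^3 = 11 × 4096 = 45056
Sum = 10 + 0 + 1792 + 45056
= 46858


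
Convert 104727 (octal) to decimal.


Positional values:
Position 0: 7 × 8^0 = 7
Position 1: 2 × 8^1 = 16
Position 2: 7 × 8^2 = 448
Position 3: 4 × 8^3 = 2048
Position 4: 0 × 8^4 = 0
Position 5: 1 × 8^5 = 32768
Sum = 7 + 16 + 448 + 2048 + 0 + 32768
= 35287


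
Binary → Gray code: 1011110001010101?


Binary: 1011110001010101
Gray code: G = B XOR (B >> 1)
B >> 1 = 0101111000101010
1011110001010101 XOR 0101111000101010:
  1 XOR 0 = 1
  0 XOR 1 = 1
  1 XOR 0 = 1
  1 XOR 1 = 0
  1 XOR 1 = 0
  1 XOR 1 = 0
  0 XOR 1 = 1
  0 XOR 0 = 0
  0 XOR 0 = 0
  1 XOR 0 = 1
  0 XOR 1 = 1
  1 XOR 0 = 1
  0 XOR 1 = 1
  1 XOR 0 = 1
  0 XOR 1 = 1
  1 XOR 0 = 1
= 1110001001111111


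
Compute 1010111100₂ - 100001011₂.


Align and subtract column by column (LSB to MSB, borrowing when needed):
  1010111100
- 0100001011
  ----------
  col 0: (0 - 0 borrow-in) - 1 → borrow from next column: (0+2) - 1 = 1, borrow out 1
  col 1: (0 - 1 borrow-in) - 1 → borrow from next column: (-1+2) - 1 = 0, borrow out 1
  col 2: (1 - 1 borrow-in) - 0 → 0 - 0 = 0, borrow out 0
  col 3: (1 - 0 borrow-in) - 1 → 1 - 1 = 0, borrow out 0
  col 4: (1 - 0 borrow-in) - 0 → 1 - 0 = 1, borrow out 0
  col 5: (1 - 0 borrow-in) - 0 → 1 - 0 = 1, borrow out 0
  col 6: (0 - 0 borrow-in) - 0 → 0 - 0 = 0, borrow out 0
  col 7: (1 - 0 borrow-in) - 0 → 1 - 0 = 1, borrow out 0
  col 8: (0 - 0 borrow-in) - 1 → borrow from next column: (0+2) - 1 = 1, borrow out 1
  col 9: (1 - 1 borrow-in) - 0 → 0 - 0 = 0, borrow out 0
Reading bits MSB→LSB: 0110110001
Strip leading zeros: 110110001
= 110110001


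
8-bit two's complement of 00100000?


Original: 00100000
Step 1 - Invert all bits: 11011111
Step 2 - Add 1: 11011111 + 1
= 11100000 (represents -32)


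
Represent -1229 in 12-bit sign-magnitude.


Sign bit: 1 (negative)
Magnitude: 1229 = 10011001101
= 110011001101


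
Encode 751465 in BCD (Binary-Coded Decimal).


Each digit → 4-bit binary:
  7 → 0111
  5 → 0101
  1 → 0001
  4 → 0100
  6 → 0110
  5 → 0101
= 0111 0101 0001 0100 0110 0101


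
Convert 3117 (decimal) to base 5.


Divide by 5 repeatedly:
3117 ÷ 5 = 623 remainder 2
623 ÷ 5 = 124 remainder 3
124 ÷ 5 = 24 remainder 4
24 ÷ 5 = 4 remainder 4
4 ÷ 5 = 0 remainder 4
Reading remainders bottom-up:
= 44432


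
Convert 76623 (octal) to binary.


Each octal digit → 3 binary bits:
  7 = 111
  6 = 110
  6 = 110
  2 = 010
  3 = 011
Concatenate: 111 110 110 010 011
= 111110110010011


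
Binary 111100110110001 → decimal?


Positional values:
Bit 0: 1 × 2^0 = 1
Bit 4: 1 × 2^4 = 16
Bit 5: 1 × 2^5 = 32
Bit 7: 1 × 2^7 = 128
Bit 8: 1 × 2^8 = 256
Bit 11: 1 × 2^11 = 2048
Bit 12: 1 × 2^12 = 4096
Bit 13: 1 × 2^13 = 8192
Bit 14: 1 × 2^14 = 16384
Sum = 1 + 16 + 32 + 128 + 256 + 2048 + 4096 + 8192 + 16384
= 31153


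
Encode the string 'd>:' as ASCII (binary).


String: 'd>:'  (3 characters)
Per-character ASCII lookup:
  'd': lowercase starts at 97: 'd' = 97 + 3 = 100 → 1100100
  '>': special character: '>' = 62 → 111110
  ':': special character: ':' = 58 → 111010
= 1100100 111110 111010


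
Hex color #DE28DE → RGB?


Hex: #DE28DE
R = DE₁₆ = 222
G = 28₁₆ = 40
B = DE₁₆ = 222
= RGB(222, 40, 222)


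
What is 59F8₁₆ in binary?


Each hex digit → 4 binary bits:
  5 = 0101
  9 = 1001
  F = 1111
  8 = 1000
Concatenate: 0101 1001 1111 1000
= 0101100111111000


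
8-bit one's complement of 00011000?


Original: 00011000
Invert all bits:
  bit 0: 0 → 1
  bit 1: 0 → 1
  bit 2: 0 → 1
  bit 3: 1 → 0
  bit 4: 1 → 0
  bit 5: 0 → 1
  bit 6: 0 → 1
  bit 7: 0 → 1
= 11100111


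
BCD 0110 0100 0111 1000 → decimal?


Each 4-bit group → digit:
  0110 → 6
  0100 → 4
  0111 → 7
  1000 → 8
= 6478


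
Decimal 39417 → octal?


Divide by 8 repeatedly:
39417 ÷ 8 = 4927 remainder 1
4927 ÷ 8 = 615 remainder 7
615 ÷ 8 = 76 remainder 7
76 ÷ 8 = 9 remainder 4
9 ÷ 8 = 1 remainder 1
1 ÷ 8 = 0 remainder 1
Reading remainders bottom-up:
= 0o114771


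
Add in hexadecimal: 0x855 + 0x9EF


Align and add column by column (LSB to MSB, each column mod 16 with carry):
  0855
+ 09EF
  ----
  col 0: 5(5) + F(15) + 0 (carry in) = 20 → 4(4), carry out 1
  col 1: 5(5) + E(14) + 1 (carry in) = 20 → 4(4), carry out 1
  col 2: 8(8) + 9(9) + 1 (carry in) = 18 → 2(2), carry out 1
  col 3: 0(0) + 0(0) + 1 (carry in) = 1 → 1(1), carry out 0
Reading digits MSB→LSB: 1244
Strip leading zeros: 1244
= 0x1244


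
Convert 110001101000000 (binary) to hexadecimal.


Group into 4-bit nibbles: 0110001101000000
  0110 = 6
  0011 = 3
  0100 = 4
  0000 = 0
= 0x6340


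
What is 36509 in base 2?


Divide by 2 repeatedly:
36509 ÷ 2 = 18254 remainder 1
18254 ÷ 2 = 9127 remainder 0
9127 ÷ 2 = 4563 remainder 1
4563 ÷ 2 = 2281 remainder 1
2281 ÷ 2 = 1140 remainder 1
1140 ÷ 2 = 570 remainder 0
570 ÷ 2 = 285 remainder 0
285 ÷ 2 = 142 remainder 1
142 ÷ 2 = 71 remainder 0
71 ÷ 2 = 35 remainder 1
35 ÷ 2 = 17 remainder 1
17 ÷ 2 = 8 remainder 1
8 ÷ 2 = 4 remainder 0
4 ÷ 2 = 2 remainder 0
2 ÷ 2 = 1 remainder 0
1 ÷ 2 = 0 remainder 1
Reading remainders bottom-up:
= 1000111010011101


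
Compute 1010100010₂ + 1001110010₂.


Align and add column by column (LSB to MSB, carry propagating):
  01010100010
+ 01001110010
  -----------
  col 0: 0 + 0 + 0 (carry in) = 0 → bit 0, carry out 0
  col 1: 1 + 1 + 0 (carry in) = 2 → bit 0, carry out 1
  col 2: 0 + 0 + 1 (carry in) = 1 → bit 1, carry out 0
  col 3: 0 + 0 + 0 (carry in) = 0 → bit 0, carry out 0
  col 4: 0 + 1 + 0 (carry in) = 1 → bit 1, carry out 0
  col 5: 1 + 1 + 0 (carry in) = 2 → bit 0, carry out 1
  col 6: 0 + 1 + 1 (carry in) = 2 → bit 0, carry out 1
  col 7: 1 + 0 + 1 (carry in) = 2 → bit 0, carry out 1
  col 8: 0 + 0 + 1 (carry in) = 1 → bit 1, carry out 0
  col 9: 1 + 1 + 0 (carry in) = 2 → bit 0, carry out 1
  col 10: 0 + 0 + 1 (carry in) = 1 → bit 1, carry out 0
Reading bits MSB→LSB: 10100010100
Strip leading zeros: 10100010100
= 10100010100


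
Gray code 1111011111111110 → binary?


Gray code: 1111011111111110
MSB stays the same: 1
Each subsequent bit = prev_binary XOR current_gray:
  B[1] = 1 XOR 1 = 0
  B[2] = 0 XOR 1 = 1
  B[3] = 1 XOR 1 = 0
  B[4] = 0 XOR 0 = 0
  B[5] = 0 XOR 1 = 1
  B[6] = 1 XOR 1 = 0
  B[7] = 0 XOR 1 = 1
  B[8] = 1 XOR 1 = 0
  B[9] = 0 XOR 1 = 1
  B[10] = 1 XOR 1 = 0
  B[11] = 0 XOR 1 = 1
  B[12] = 1 XOR 1 = 0
  B[13] = 0 XOR 1 = 1
  B[14] = 1 XOR 1 = 0
  B[15] = 0 XOR 0 = 0
= 1010010101010100 (42324 decimal)


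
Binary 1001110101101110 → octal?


Group into 3-bit groups: 001001110101101110
  001 = 1
  001 = 1
  110 = 6
  101 = 5
  101 = 5
  110 = 6
= 0o116556


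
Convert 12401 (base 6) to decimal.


Positional values (base 6):
  1 × 6^0 = 1 × 1 = 1
  0 × 6^1 = 0 × 6 = 0
  4 × 6^2 = 4 × 36 = 144
  2 × 6^3 = 2 × 216 = 432
  1 × 6^4 = 1 × 1296 = 1296
Sum = 1 + 0 + 144 + 432 + 1296
= 1873


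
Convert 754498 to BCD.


Each digit → 4-bit binary:
  7 → 0111
  5 → 0101
  4 → 0100
  4 → 0100
  9 → 1001
  8 → 1000
= 0111 0101 0100 0100 1001 1000


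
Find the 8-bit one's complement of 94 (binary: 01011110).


Original: 01011110
Invert all bits:
  bit 0: 0 → 1
  bit 1: 1 → 0
  bit 2: 0 → 1
  bit 3: 1 → 0
  bit 4: 1 → 0
  bit 5: 1 → 0
  bit 6: 1 → 0
  bit 7: 0 → 1
= 10100001


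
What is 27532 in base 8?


Divide by 8 repeatedly:
27532 ÷ 8 = 3441 remainder 4
3441 ÷ 8 = 430 remainder 1
430 ÷ 8 = 53 remainder 6
53 ÷ 8 = 6 remainder 5
6 ÷ 8 = 0 remainder 6
Reading remainders bottom-up:
= 0o65614


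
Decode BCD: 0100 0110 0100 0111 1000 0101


Each 4-bit group → digit:
  0100 → 4
  0110 → 6
  0100 → 4
  0111 → 7
  1000 → 8
  0101 → 5
= 464785


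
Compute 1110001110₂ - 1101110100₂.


Align and subtract column by column (LSB to MSB, borrowing when needed):
  1110001110
- 1101110100
  ----------
  col 0: (0 - 0 borrow-in) - 0 → 0 - 0 = 0, borrow out 0
  col 1: (1 - 0 borrow-in) - 0 → 1 - 0 = 1, borrow out 0
  col 2: (1 - 0 borrow-in) - 1 → 1 - 1 = 0, borrow out 0
  col 3: (1 - 0 borrow-in) - 0 → 1 - 0 = 1, borrow out 0
  col 4: (0 - 0 borrow-in) - 1 → borrow from next column: (0+2) - 1 = 1, borrow out 1
  col 5: (0 - 1 borrow-in) - 1 → borrow from next column: (-1+2) - 1 = 0, borrow out 1
  col 6: (0 - 1 borrow-in) - 1 → borrow from next column: (-1+2) - 1 = 0, borrow out 1
  col 7: (1 - 1 borrow-in) - 0 → 0 - 0 = 0, borrow out 0
  col 8: (1 - 0 borrow-in) - 1 → 1 - 1 = 0, borrow out 0
  col 9: (1 - 0 borrow-in) - 1 → 1 - 1 = 0, borrow out 0
Reading bits MSB→LSB: 0000011010
Strip leading zeros: 11010
= 11010


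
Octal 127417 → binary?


Each octal digit → 3 binary bits:
  1 = 001
  2 = 010
  7 = 111
  4 = 100
  1 = 001
  7 = 111
Concatenate: 001 010 111 100 001 111
= 001010111100001111


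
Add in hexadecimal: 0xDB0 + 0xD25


Align and add column by column (LSB to MSB, each column mod 16 with carry):
  0DB0
+ 0D25
  ----
  col 0: 0(0) + 5(5) + 0 (carry in) = 5 → 5(5), carry out 0
  col 1: B(11) + 2(2) + 0 (carry in) = 13 → D(13), carry out 0
  col 2: D(13) + D(13) + 0 (carry in) = 26 → A(10), carry out 1
  col 3: 0(0) + 0(0) + 1 (carry in) = 1 → 1(1), carry out 0
Reading digits MSB→LSB: 1AD5
Strip leading zeros: 1AD5
= 0x1AD5


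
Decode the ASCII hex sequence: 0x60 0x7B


Codes (hex): 0x60 0x7B
Per-code ASCII lookup:
  0x60 = 96  (special character) → '`'
  0x7B = 123  (special character) → '{'
= '`{'


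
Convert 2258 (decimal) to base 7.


Divide by 7 repeatedly:
2258 ÷ 7 = 322 remainder 4
322 ÷ 7 = 46 remainder 0
46 ÷ 7 = 6 remainder 4
6 ÷ 7 = 0 remainder 6
Reading remainders bottom-up:
= 6404


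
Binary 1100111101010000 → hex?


Group into 4-bit nibbles: 1100111101010000
  1100 = C
  1111 = F
  0101 = 5
  0000 = 0
= 0xCF50


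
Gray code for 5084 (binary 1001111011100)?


Binary: 1001111011100
Gray code: G = B XOR (B >> 1)
B >> 1 = 0100111101110
1001111011100 XOR 0100111101110:
  1 XOR 0 = 1
  0 XOR 1 = 1
  0 XOR 0 = 0
  1 XOR 0 = 1
  1 XOR 1 = 0
  1 XOR 1 = 0
  1 XOR 1 = 0
  0 XOR 1 = 1
  1 XOR 0 = 1
  1 XOR 1 = 0
  1 XOR 1 = 0
  0 XOR 1 = 1
  0 XOR 0 = 0
= 1101000110010


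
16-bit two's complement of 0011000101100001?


Original: 0011000101100001
Step 1 - Invert all bits: 1100111010011110
Step 2 - Add 1: 1100111010011110 + 1
= 1100111010011111 (represents -12641)


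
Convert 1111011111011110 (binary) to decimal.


Positional values:
Bit 1: 1 × 2^1 = 2
Bit 2: 1 × 2^2 = 4
Bit 3: 1 × 2^3 = 8
Bit 4: 1 × 2^4 = 16
Bit 6: 1 × 2^6 = 64
Bit 7: 1 × 2^7 = 128
Bit 8: 1 × 2^8 = 256
Bit 9: 1 × 2^9 = 512
Bit 10: 1 × 2^10 = 1024
Bit 12: 1 × 2^12 = 4096
Bit 13: 1 × 2^13 = 8192
Bit 14: 1 × 2^14 = 16384
Bit 15: 1 × 2^15 = 32768
Sum = 2 + 4 + 8 + 16 + 64 + 128 + 256 + 512 + 1024 + 4096 + 8192 + 16384 + 32768
= 63454


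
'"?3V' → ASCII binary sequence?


String: '"?3V'  (4 characters)
Per-character ASCII lookup:
  '"': special character: '"' = 34 → 100010
  '?': special character: '?' = 63 → 111111
  '3': digits start at 48: '3' = 48 + 3 = 51 → 110011
  'V': uppercase starts at 65: 'V' = 65 + 21 = 86 → 1010110
= 100010 111111 110011 1010110


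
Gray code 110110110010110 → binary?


Gray code: 110110110010110
MSB stays the same: 1
Each subsequent bit = prev_binary XOR current_gray:
  B[1] = 1 XOR 1 = 0
  B[2] = 0 XOR 0 = 0
  B[3] = 0 XOR 1 = 1
  B[4] = 1 XOR 1 = 0
  B[5] = 0 XOR 0 = 0
  B[6] = 0 XOR 1 = 1
  B[7] = 1 XOR 1 = 0
  B[8] = 0 XOR 0 = 0
  B[9] = 0 XOR 0 = 0
  B[10] = 0 XOR 1 = 1
  B[11] = 1 XOR 0 = 1
  B[12] = 1 XOR 1 = 0
  B[13] = 0 XOR 1 = 1
  B[14] = 1 XOR 0 = 1
= 100100100011011 (18715 decimal)


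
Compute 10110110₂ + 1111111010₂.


Align and add column by column (LSB to MSB, carry propagating):
  00010110110
+ 01111111010
  -----------
  col 0: 0 + 0 + 0 (carry in) = 0 → bit 0, carry out 0
  col 1: 1 + 1 + 0 (carry in) = 2 → bit 0, carry out 1
  col 2: 1 + 0 + 1 (carry in) = 2 → bit 0, carry out 1
  col 3: 0 + 1 + 1 (carry in) = 2 → bit 0, carry out 1
  col 4: 1 + 1 + 1 (carry in) = 3 → bit 1, carry out 1
  col 5: 1 + 1 + 1 (carry in) = 3 → bit 1, carry out 1
  col 6: 0 + 1 + 1 (carry in) = 2 → bit 0, carry out 1
  col 7: 1 + 1 + 1 (carry in) = 3 → bit 1, carry out 1
  col 8: 0 + 1 + 1 (carry in) = 2 → bit 0, carry out 1
  col 9: 0 + 1 + 1 (carry in) = 2 → bit 0, carry out 1
  col 10: 0 + 0 + 1 (carry in) = 1 → bit 1, carry out 0
Reading bits MSB→LSB: 10010110000
Strip leading zeros: 10010110000
= 10010110000


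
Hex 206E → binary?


Each hex digit → 4 binary bits:
  2 = 0010
  0 = 0000
  6 = 0110
  E = 1110
Concatenate: 0010 0000 0110 1110
= 0010000001101110


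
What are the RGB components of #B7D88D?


Hex: #B7D88D
R = B7₁₆ = 183
G = D8₁₆ = 216
B = 8D₁₆ = 141
= RGB(183, 216, 141)


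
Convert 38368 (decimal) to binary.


Divide by 2 repeatedly:
38368 ÷ 2 = 19184 remainder 0
19184 ÷ 2 = 9592 remainder 0
9592 ÷ 2 = 4796 remainder 0
4796 ÷ 2 = 2398 remainder 0
2398 ÷ 2 = 1199 remainder 0
1199 ÷ 2 = 599 remainder 1
599 ÷ 2 = 299 remainder 1
299 ÷ 2 = 149 remainder 1
149 ÷ 2 = 74 remainder 1
74 ÷ 2 = 37 remainder 0
37 ÷ 2 = 18 remainder 1
18 ÷ 2 = 9 remainder 0
9 ÷ 2 = 4 remainder 1
4 ÷ 2 = 2 remainder 0
2 ÷ 2 = 1 remainder 0
1 ÷ 2 = 0 remainder 1
Reading remainders bottom-up:
= 1001010111100000


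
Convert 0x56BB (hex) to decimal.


Positional values:
Position 0: B × 16^0 = 11 × 1 = 11
Position 1: B × 16^1 = 11 × 16 = 176
Position 2: 6 × 16^2 = 6 × 256 = 1536
Position 3: 5 × 16^3 = 5 × 4096 = 20480
Sum = 11 + 176 + 1536 + 20480
= 22203


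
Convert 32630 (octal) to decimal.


Positional values:
Position 0: 0 × 8^0 = 0
Position 1: 3 × 8^1 = 24
Position 2: 6 × 8^2 = 384
Position 3: 2 × 8^3 = 1024
Position 4: 3 × 8^4 = 12288
Sum = 0 + 24 + 384 + 1024 + 12288
= 13720


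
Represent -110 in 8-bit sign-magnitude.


Sign bit: 1 (negative)
Magnitude: 110 = 1101110
= 11101110


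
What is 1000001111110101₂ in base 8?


Group into 3-bit groups: 001000001111110101
  001 = 1
  000 = 0
  001 = 1
  111 = 7
  110 = 6
  101 = 5
= 0o101765


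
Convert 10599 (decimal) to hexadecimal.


Divide by 16 repeatedly:
10599 ÷ 16 = 662 remainder 7 (7)
662 ÷ 16 = 41 remainder 6 (6)
41 ÷ 16 = 2 remainder 9 (9)
2 ÷ 16 = 0 remainder 2 (2)
Reading remainders bottom-up:
= 0x2967


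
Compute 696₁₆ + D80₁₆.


Align and add column by column (LSB to MSB, each column mod 16 with carry):
  0696
+ 0D80
  ----
  col 0: 6(6) + 0(0) + 0 (carry in) = 6 → 6(6), carry out 0
  col 1: 9(9) + 8(8) + 0 (carry in) = 17 → 1(1), carry out 1
  col 2: 6(6) + D(13) + 1 (carry in) = 20 → 4(4), carry out 1
  col 3: 0(0) + 0(0) + 1 (carry in) = 1 → 1(1), carry out 0
Reading digits MSB→LSB: 1416
Strip leading zeros: 1416
= 0x1416


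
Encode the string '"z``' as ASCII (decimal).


String: '"z``'  (4 characters)
Per-character ASCII lookup:
  '"': special character: '"' = 34
  'z': lowercase starts at 97: 'z' = 97 + 25 = 122
  '`': special character: '`' = 96
  '`': special character: '`' = 96
= 34 122 96 96


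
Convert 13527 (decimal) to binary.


Divide by 2 repeatedly:
13527 ÷ 2 = 6763 remainder 1
6763 ÷ 2 = 3381 remainder 1
3381 ÷ 2 = 1690 remainder 1
1690 ÷ 2 = 845 remainder 0
845 ÷ 2 = 422 remainder 1
422 ÷ 2 = 211 remainder 0
211 ÷ 2 = 105 remainder 1
105 ÷ 2 = 52 remainder 1
52 ÷ 2 = 26 remainder 0
26 ÷ 2 = 13 remainder 0
13 ÷ 2 = 6 remainder 1
6 ÷ 2 = 3 remainder 0
3 ÷ 2 = 1 remainder 1
1 ÷ 2 = 0 remainder 1
Reading remainders bottom-up:
= 11010011010111


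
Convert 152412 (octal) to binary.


Each octal digit → 3 binary bits:
  1 = 001
  5 = 101
  2 = 010
  4 = 100
  1 = 001
  2 = 010
Concatenate: 001 101 010 100 001 010
= 001101010100001010


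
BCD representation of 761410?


Each digit → 4-bit binary:
  7 → 0111
  6 → 0110
  1 → 0001
  4 → 0100
  1 → 0001
  0 → 0000
= 0111 0110 0001 0100 0001 0000


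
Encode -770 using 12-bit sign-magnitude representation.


Sign bit: 1 (negative)
Magnitude: 770 = 01100000010
= 101100000010


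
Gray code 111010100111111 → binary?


Gray code: 111010100111111
MSB stays the same: 1
Each subsequent bit = prev_binary XOR current_gray:
  B[1] = 1 XOR 1 = 0
  B[2] = 0 XOR 1 = 1
  B[3] = 1 XOR 0 = 1
  B[4] = 1 XOR 1 = 0
  B[5] = 0 XOR 0 = 0
  B[6] = 0 XOR 1 = 1
  B[7] = 1 XOR 0 = 1
  B[8] = 1 XOR 0 = 1
  B[9] = 1 XOR 1 = 0
  B[10] = 0 XOR 1 = 1
  B[11] = 1 XOR 1 = 0
  B[12] = 0 XOR 1 = 1
  B[13] = 1 XOR 1 = 0
  B[14] = 0 XOR 1 = 1
= 101100111010101 (22997 decimal)


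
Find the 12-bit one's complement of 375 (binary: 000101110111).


Original: 000101110111
Invert all bits:
  bit 0: 0 → 1
  bit 1: 0 → 1
  bit 2: 0 → 1
  bit 3: 1 → 0
  bit 4: 0 → 1
  bit 5: 1 → 0
  bit 6: 1 → 0
  bit 7: 1 → 0
  bit 8: 0 → 1
  bit 9: 1 → 0
  bit 10: 1 → 0
  bit 11: 1 → 0
= 111010001000


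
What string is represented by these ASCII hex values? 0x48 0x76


Codes (hex): 0x48 0x76
Per-code ASCII lookup:
  0x48 = 72  (range 65-90: uppercase, 72 - 65 = 7) → 'H'
  0x76 = 118  (range 97-122: lowercase, 118 - 97 = 21) → 'v'
= 'Hv'


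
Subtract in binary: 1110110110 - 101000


Align and subtract column by column (LSB to MSB, borrowing when needed):
  1110110110
- 0000101000
  ----------
  col 0: (0 - 0 borrow-in) - 0 → 0 - 0 = 0, borrow out 0
  col 1: (1 - 0 borrow-in) - 0 → 1 - 0 = 1, borrow out 0
  col 2: (1 - 0 borrow-in) - 0 → 1 - 0 = 1, borrow out 0
  col 3: (0 - 0 borrow-in) - 1 → borrow from next column: (0+2) - 1 = 1, borrow out 1
  col 4: (1 - 1 borrow-in) - 0 → 0 - 0 = 0, borrow out 0
  col 5: (1 - 0 borrow-in) - 1 → 1 - 1 = 0, borrow out 0
  col 6: (0 - 0 borrow-in) - 0 → 0 - 0 = 0, borrow out 0
  col 7: (1 - 0 borrow-in) - 0 → 1 - 0 = 1, borrow out 0
  col 8: (1 - 0 borrow-in) - 0 → 1 - 0 = 1, borrow out 0
  col 9: (1 - 0 borrow-in) - 0 → 1 - 0 = 1, borrow out 0
Reading bits MSB→LSB: 1110001110
Strip leading zeros: 1110001110
= 1110001110


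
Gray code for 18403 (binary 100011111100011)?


Binary: 100011111100011
Gray code: G = B XOR (B >> 1)
B >> 1 = 010001111110001
100011111100011 XOR 010001111110001:
  1 XOR 0 = 1
  0 XOR 1 = 1
  0 XOR 0 = 0
  0 XOR 0 = 0
  1 XOR 0 = 1
  1 XOR 1 = 0
  1 XOR 1 = 0
  1 XOR 1 = 0
  1 XOR 1 = 0
  1 XOR 1 = 0
  0 XOR 1 = 1
  0 XOR 0 = 0
  0 XOR 0 = 0
  1 XOR 0 = 1
  1 XOR 1 = 0
= 110010000010010


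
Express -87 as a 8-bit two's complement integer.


Original: 01010111
Step 1 - Invert all bits: 10101000
Step 2 - Add 1: 10101000 + 1
= 10101001 (represents -87)


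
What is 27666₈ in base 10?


Positional values:
Position 0: 6 × 8^0 = 6
Position 1: 6 × 8^1 = 48
Position 2: 6 × 8^2 = 384
Position 3: 7 × 8^3 = 3584
Position 4: 2 × 8^4 = 8192
Sum = 6 + 48 + 384 + 3584 + 8192
= 12214


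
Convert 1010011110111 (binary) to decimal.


Positional values:
Bit 0: 1 × 2^0 = 1
Bit 1: 1 × 2^1 = 2
Bit 2: 1 × 2^2 = 4
Bit 4: 1 × 2^4 = 16
Bit 5: 1 × 2^5 = 32
Bit 6: 1 × 2^6 = 64
Bit 7: 1 × 2^7 = 128
Bit 10: 1 × 2^10 = 1024
Bit 12: 1 × 2^12 = 4096
Sum = 1 + 2 + 4 + 16 + 32 + 64 + 128 + 1024 + 4096
= 5367


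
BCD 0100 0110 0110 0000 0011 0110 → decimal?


Each 4-bit group → digit:
  0100 → 4
  0110 → 6
  0110 → 6
  0000 → 0
  0011 → 3
  0110 → 6
= 466036


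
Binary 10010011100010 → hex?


Group into 4-bit nibbles: 0010010011100010
  0010 = 2
  0100 = 4
  1110 = E
  0010 = 2
= 0x24E2


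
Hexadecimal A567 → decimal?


Positional values:
Position 0: 7 × 16^0 = 7 × 1 = 7
Position 1: 6 × 16^1 = 6 × 16 = 96
Position 2: 5 × 16^2 = 5 × 256 = 1280
Position 3: A × 16^3 = 10 × 4096 = 40960
Sum = 7 + 96 + 1280 + 40960
= 42343


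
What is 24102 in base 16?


Divide by 16 repeatedly:
24102 ÷ 16 = 1506 remainder 6 (6)
1506 ÷ 16 = 94 remainder 2 (2)
94 ÷ 16 = 5 remainder 14 (E)
5 ÷ 16 = 0 remainder 5 (5)
Reading remainders bottom-up:
= 0x5E26


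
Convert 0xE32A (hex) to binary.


Each hex digit → 4 binary bits:
  E = 1110
  3 = 0011
  2 = 0010
  A = 1010
Concatenate: 1110 0011 0010 1010
= 1110001100101010


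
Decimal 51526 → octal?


Divide by 8 repeatedly:
51526 ÷ 8 = 6440 remainder 6
6440 ÷ 8 = 805 remainder 0
805 ÷ 8 = 100 remainder 5
100 ÷ 8 = 12 remainder 4
12 ÷ 8 = 1 remainder 4
1 ÷ 8 = 0 remainder 1
Reading remainders bottom-up:
= 0o144506


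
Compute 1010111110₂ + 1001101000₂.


Align and add column by column (LSB to MSB, carry propagating):
  01010111110
+ 01001101000
  -----------
  col 0: 0 + 0 + 0 (carry in) = 0 → bit 0, carry out 0
  col 1: 1 + 0 + 0 (carry in) = 1 → bit 1, carry out 0
  col 2: 1 + 0 + 0 (carry in) = 1 → bit 1, carry out 0
  col 3: 1 + 1 + 0 (carry in) = 2 → bit 0, carry out 1
  col 4: 1 + 0 + 1 (carry in) = 2 → bit 0, carry out 1
  col 5: 1 + 1 + 1 (carry in) = 3 → bit 1, carry out 1
  col 6: 0 + 1 + 1 (carry in) = 2 → bit 0, carry out 1
  col 7: 1 + 0 + 1 (carry in) = 2 → bit 0, carry out 1
  col 8: 0 + 0 + 1 (carry in) = 1 → bit 1, carry out 0
  col 9: 1 + 1 + 0 (carry in) = 2 → bit 0, carry out 1
  col 10: 0 + 0 + 1 (carry in) = 1 → bit 1, carry out 0
Reading bits MSB→LSB: 10100100110
Strip leading zeros: 10100100110
= 10100100110


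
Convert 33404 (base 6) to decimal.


Positional values (base 6):
  4 × 6^0 = 4 × 1 = 4
  0 × 6^1 = 0 × 6 = 0
  4 × 6^2 = 4 × 36 = 144
  3 × 6^3 = 3 × 216 = 648
  3 × 6^4 = 3 × 1296 = 3888
Sum = 4 + 0 + 144 + 648 + 3888
= 4684


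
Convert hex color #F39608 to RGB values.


Hex: #F39608
R = F3₁₆ = 243
G = 96₁₆ = 150
B = 08₁₆ = 8
= RGB(243, 150, 8)


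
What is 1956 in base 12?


Divide by 12 repeatedly:
1956 ÷ 12 = 163 remainder 0
163 ÷ 12 = 13 remainder 7
13 ÷ 12 = 1 remainder 1
1 ÷ 12 = 0 remainder 1
Reading remainders bottom-up:
= 1170


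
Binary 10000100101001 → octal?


Group into 3-bit groups: 010000100101001
  010 = 2
  000 = 0
  100 = 4
  101 = 5
  001 = 1
= 0o20451


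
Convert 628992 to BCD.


Each digit → 4-bit binary:
  6 → 0110
  2 → 0010
  8 → 1000
  9 → 1001
  9 → 1001
  2 → 0010
= 0110 0010 1000 1001 1001 0010


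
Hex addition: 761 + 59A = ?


Align and add column by column (LSB to MSB, each column mod 16 with carry):
  0761
+ 059A
  ----
  col 0: 1(1) + A(10) + 0 (carry in) = 11 → B(11), carry out 0
  col 1: 6(6) + 9(9) + 0 (carry in) = 15 → F(15), carry out 0
  col 2: 7(7) + 5(5) + 0 (carry in) = 12 → C(12), carry out 0
  col 3: 0(0) + 0(0) + 0 (carry in) = 0 → 0(0), carry out 0
Reading digits MSB→LSB: 0CFB
Strip leading zeros: CFB
= 0xCFB


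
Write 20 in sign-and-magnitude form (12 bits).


Sign bit: 0 (positive)
Magnitude: 20 = 00000010100
= 000000010100


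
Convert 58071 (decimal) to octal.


Divide by 8 repeatedly:
58071 ÷ 8 = 7258 remainder 7
7258 ÷ 8 = 907 remainder 2
907 ÷ 8 = 113 remainder 3
113 ÷ 8 = 14 remainder 1
14 ÷ 8 = 1 remainder 6
1 ÷ 8 = 0 remainder 1
Reading remainders bottom-up:
= 0o161327


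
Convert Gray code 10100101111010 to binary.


Gray code: 10100101111010
MSB stays the same: 1
Each subsequent bit = prev_binary XOR current_gray:
  B[1] = 1 XOR 0 = 1
  B[2] = 1 XOR 1 = 0
  B[3] = 0 XOR 0 = 0
  B[4] = 0 XOR 0 = 0
  B[5] = 0 XOR 1 = 1
  B[6] = 1 XOR 0 = 1
  B[7] = 1 XOR 1 = 0
  B[8] = 0 XOR 1 = 1
  B[9] = 1 XOR 1 = 0
  B[10] = 0 XOR 1 = 1
  B[11] = 1 XOR 0 = 1
  B[12] = 1 XOR 1 = 0
  B[13] = 0 XOR 0 = 0
= 11000110101100 (12716 decimal)


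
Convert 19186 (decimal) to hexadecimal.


Divide by 16 repeatedly:
19186 ÷ 16 = 1199 remainder 2 (2)
1199 ÷ 16 = 74 remainder 15 (F)
74 ÷ 16 = 4 remainder 10 (A)
4 ÷ 16 = 0 remainder 4 (4)
Reading remainders bottom-up:
= 0x4AF2


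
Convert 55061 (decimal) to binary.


Divide by 2 repeatedly:
55061 ÷ 2 = 27530 remainder 1
27530 ÷ 2 = 13765 remainder 0
13765 ÷ 2 = 6882 remainder 1
6882 ÷ 2 = 3441 remainder 0
3441 ÷ 2 = 1720 remainder 1
1720 ÷ 2 = 860 remainder 0
860 ÷ 2 = 430 remainder 0
430 ÷ 2 = 215 remainder 0
215 ÷ 2 = 107 remainder 1
107 ÷ 2 = 53 remainder 1
53 ÷ 2 = 26 remainder 1
26 ÷ 2 = 13 remainder 0
13 ÷ 2 = 6 remainder 1
6 ÷ 2 = 3 remainder 0
3 ÷ 2 = 1 remainder 1
1 ÷ 2 = 0 remainder 1
Reading remainders bottom-up:
= 1101011100010101


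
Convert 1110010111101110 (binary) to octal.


Group into 3-bit groups: 001110010111101110
  001 = 1
  110 = 6
  010 = 2
  111 = 7
  101 = 5
  110 = 6
= 0o162756


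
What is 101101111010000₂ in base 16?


Group into 4-bit nibbles: 0101101111010000
  0101 = 5
  1011 = B
  1101 = D
  0000 = 0
= 0x5BD0


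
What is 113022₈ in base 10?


Positional values:
Position 0: 2 × 8^0 = 2
Position 1: 2 × 8^1 = 16
Position 2: 0 × 8^2 = 0
Position 3: 3 × 8^3 = 1536
Position 4: 1 × 8^4 = 4096
Position 5: 1 × 8^5 = 32768
Sum = 2 + 16 + 0 + 1536 + 4096 + 32768
= 38418


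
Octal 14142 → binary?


Each octal digit → 3 binary bits:
  1 = 001
  4 = 100
  1 = 001
  4 = 100
  2 = 010
Concatenate: 001 100 001 100 010
= 001100001100010


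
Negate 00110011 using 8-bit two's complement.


Original: 00110011
Step 1 - Invert all bits: 11001100
Step 2 - Add 1: 11001100 + 1
= 11001101 (represents -51)


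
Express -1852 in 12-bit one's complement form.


Original: 011100111100
Invert all bits:
  bit 0: 0 → 1
  bit 1: 1 → 0
  bit 2: 1 → 0
  bit 3: 1 → 0
  bit 4: 0 → 1
  bit 5: 0 → 1
  bit 6: 1 → 0
  bit 7: 1 → 0
  bit 8: 1 → 0
  bit 9: 1 → 0
  bit 10: 0 → 1
  bit 11: 0 → 1
= 100011000011


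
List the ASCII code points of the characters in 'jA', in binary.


String: 'jA'  (2 characters)
Per-character ASCII lookup:
  'j': lowercase starts at 97: 'j' = 97 + 9 = 106 → 1101010
  'A': uppercase starts at 65: 'A' = 65 + 0 = 65 → 1000001
= 1101010 1000001


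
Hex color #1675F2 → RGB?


Hex: #1675F2
R = 16₁₆ = 22
G = 75₁₆ = 117
B = F2₁₆ = 242
= RGB(22, 117, 242)


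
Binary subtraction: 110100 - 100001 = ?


Align and subtract column by column (LSB to MSB, borrowing when needed):
  110100
- 100001
  ------
  col 0: (0 - 0 borrow-in) - 1 → borrow from next column: (0+2) - 1 = 1, borrow out 1
  col 1: (0 - 1 borrow-in) - 0 → borrow from next column: (-1+2) - 0 = 1, borrow out 1
  col 2: (1 - 1 borrow-in) - 0 → 0 - 0 = 0, borrow out 0
  col 3: (0 - 0 borrow-in) - 0 → 0 - 0 = 0, borrow out 0
  col 4: (1 - 0 borrow-in) - 0 → 1 - 0 = 1, borrow out 0
  col 5: (1 - 0 borrow-in) - 1 → 1 - 1 = 0, borrow out 0
Reading bits MSB→LSB: 010011
Strip leading zeros: 10011
= 10011


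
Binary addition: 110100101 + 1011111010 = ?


Align and add column by column (LSB to MSB, carry propagating):
  00110100101
+ 01011111010
  -----------
  col 0: 1 + 0 + 0 (carry in) = 1 → bit 1, carry out 0
  col 1: 0 + 1 + 0 (carry in) = 1 → bit 1, carry out 0
  col 2: 1 + 0 + 0 (carry in) = 1 → bit 1, carry out 0
  col 3: 0 + 1 + 0 (carry in) = 1 → bit 1, carry out 0
  col 4: 0 + 1 + 0 (carry in) = 1 → bit 1, carry out 0
  col 5: 1 + 1 + 0 (carry in) = 2 → bit 0, carry out 1
  col 6: 0 + 1 + 1 (carry in) = 2 → bit 0, carry out 1
  col 7: 1 + 1 + 1 (carry in) = 3 → bit 1, carry out 1
  col 8: 1 + 0 + 1 (carry in) = 2 → bit 0, carry out 1
  col 9: 0 + 1 + 1 (carry in) = 2 → bit 0, carry out 1
  col 10: 0 + 0 + 1 (carry in) = 1 → bit 1, carry out 0
Reading bits MSB→LSB: 10010011111
Strip leading zeros: 10010011111
= 10010011111


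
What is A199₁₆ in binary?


Each hex digit → 4 binary bits:
  A = 1010
  1 = 0001
  9 = 1001
  9 = 1001
Concatenate: 1010 0001 1001 1001
= 1010000110011001


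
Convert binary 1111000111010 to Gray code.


Binary: 1111000111010
Gray code: G = B XOR (B >> 1)
B >> 1 = 0111100011101
1111000111010 XOR 0111100011101:
  1 XOR 0 = 1
  1 XOR 1 = 0
  1 XOR 1 = 0
  1 XOR 1 = 0
  0 XOR 1 = 1
  0 XOR 0 = 0
  0 XOR 0 = 0
  1 XOR 0 = 1
  1 XOR 1 = 0
  1 XOR 1 = 0
  0 XOR 1 = 1
  1 XOR 0 = 1
  0 XOR 1 = 1
= 1000100100111


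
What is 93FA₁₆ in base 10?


Positional values:
Position 0: A × 16^0 = 10 × 1 = 10
Position 1: F × 16^1 = 15 × 16 = 240
Position 2: 3 × 16^2 = 3 × 256 = 768
Position 3: 9 × 16^3 = 9 × 4096 = 36864
Sum = 10 + 240 + 768 + 36864
= 37882


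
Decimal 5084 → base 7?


Divide by 7 repeatedly:
5084 ÷ 7 = 726 remainder 2
726 ÷ 7 = 103 remainder 5
103 ÷ 7 = 14 remainder 5
14 ÷ 7 = 2 remainder 0
2 ÷ 7 = 0 remainder 2
Reading remainders bottom-up:
= 20552


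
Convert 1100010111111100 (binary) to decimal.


Positional values:
Bit 2: 1 × 2^2 = 4
Bit 3: 1 × 2^3 = 8
Bit 4: 1 × 2^4 = 16
Bit 5: 1 × 2^5 = 32
Bit 6: 1 × 2^6 = 64
Bit 7: 1 × 2^7 = 128
Bit 8: 1 × 2^8 = 256
Bit 10: 1 × 2^10 = 1024
Bit 14: 1 × 2^14 = 16384
Bit 15: 1 × 2^15 = 32768
Sum = 4 + 8 + 16 + 32 + 64 + 128 + 256 + 1024 + 16384 + 32768
= 50684


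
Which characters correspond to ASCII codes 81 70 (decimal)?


Codes (decimal): 81 70
Per-code ASCII lookup:
  81  (range 65-90: uppercase, 81 - 65 = 16) → 'Q'
  70  (range 65-90: uppercase, 70 - 65 = 5) → 'F'
= 'QF'


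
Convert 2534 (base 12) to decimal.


Positional values (base 12):
  4 × 12^0 = 4 × 1 = 4
  3 × 12^1 = 3 × 12 = 36
  5 × 12^2 = 5 × 144 = 720
  2 × 12^3 = 2 × 1728 = 3456
Sum = 4 + 36 + 720 + 3456
= 4216


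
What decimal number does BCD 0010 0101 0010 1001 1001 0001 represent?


Each 4-bit group → digit:
  0010 → 2
  0101 → 5
  0010 → 2
  1001 → 9
  1001 → 9
  0001 → 1
= 252991


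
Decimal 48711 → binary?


Divide by 2 repeatedly:
48711 ÷ 2 = 24355 remainder 1
24355 ÷ 2 = 12177 remainder 1
12177 ÷ 2 = 6088 remainder 1
6088 ÷ 2 = 3044 remainder 0
3044 ÷ 2 = 1522 remainder 0
1522 ÷ 2 = 761 remainder 0
761 ÷ 2 = 380 remainder 1
380 ÷ 2 = 190 remainder 0
190 ÷ 2 = 95 remainder 0
95 ÷ 2 = 47 remainder 1
47 ÷ 2 = 23 remainder 1
23 ÷ 2 = 11 remainder 1
11 ÷ 2 = 5 remainder 1
5 ÷ 2 = 2 remainder 1
2 ÷ 2 = 1 remainder 0
1 ÷ 2 = 0 remainder 1
Reading remainders bottom-up:
= 1011111001000111


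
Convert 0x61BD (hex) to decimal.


Positional values:
Position 0: D × 16^0 = 13 × 1 = 13
Position 1: B × 16^1 = 11 × 16 = 176
Position 2: 1 × 16^2 = 1 × 256 = 256
Position 3: 6 × 16^3 = 6 × 4096 = 24576
Sum = 13 + 176 + 256 + 24576
= 25021


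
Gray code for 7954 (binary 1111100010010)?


Binary: 1111100010010
Gray code: G = B XOR (B >> 1)
B >> 1 = 0111110001001
1111100010010 XOR 0111110001001:
  1 XOR 0 = 1
  1 XOR 1 = 0
  1 XOR 1 = 0
  1 XOR 1 = 0
  1 XOR 1 = 0
  0 XOR 1 = 1
  0 XOR 0 = 0
  0 XOR 0 = 0
  1 XOR 0 = 1
  0 XOR 1 = 1
  0 XOR 0 = 0
  1 XOR 0 = 1
  0 XOR 1 = 1
= 1000010011011


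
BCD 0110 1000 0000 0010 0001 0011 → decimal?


Each 4-bit group → digit:
  0110 → 6
  1000 → 8
  0000 → 0
  0010 → 2
  0001 → 1
  0011 → 3
= 680213


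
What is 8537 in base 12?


Divide by 12 repeatedly:
8537 ÷ 12 = 711 remainder 5
711 ÷ 12 = 59 remainder 3
59 ÷ 12 = 4 remainder 11
4 ÷ 12 = 0 remainder 4
Reading remainders bottom-up:
= 4B35


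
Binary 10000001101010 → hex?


Group into 4-bit nibbles: 0010000001101010
  0010 = 2
  0000 = 0
  0110 = 6
  1010 = A
= 0x206A


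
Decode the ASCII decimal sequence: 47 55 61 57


Codes (decimal): 47 55 61 57
Per-code ASCII lookup:
  47  (special character) → '/'
  55  (range 48-57: digits, 55 - 48 = 7) → '7'
  61  (special character) → '='
  57  (range 48-57: digits, 57 - 48 = 9) → '9'
= '/7=9'


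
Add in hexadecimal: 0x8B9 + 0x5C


Align and add column by column (LSB to MSB, each column mod 16 with carry):
  08B9
+ 005C
  ----
  col 0: 9(9) + C(12) + 0 (carry in) = 21 → 5(5), carry out 1
  col 1: B(11) + 5(5) + 1 (carry in) = 17 → 1(1), carry out 1
  col 2: 8(8) + 0(0) + 1 (carry in) = 9 → 9(9), carry out 0
  col 3: 0(0) + 0(0) + 0 (carry in) = 0 → 0(0), carry out 0
Reading digits MSB→LSB: 0915
Strip leading zeros: 915
= 0x915


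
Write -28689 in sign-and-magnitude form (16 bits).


Sign bit: 1 (negative)
Magnitude: 28689 = 111000000010001
= 1111000000010001


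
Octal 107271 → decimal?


Positional values:
Position 0: 1 × 8^0 = 1
Position 1: 7 × 8^1 = 56
Position 2: 2 × 8^2 = 128
Position 3: 7 × 8^3 = 3584
Position 4: 0 × 8^4 = 0
Position 5: 1 × 8^5 = 32768
Sum = 1 + 56 + 128 + 3584 + 0 + 32768
= 36537


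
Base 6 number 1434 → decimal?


Positional values (base 6):
  4 × 6^0 = 4 × 1 = 4
  3 × 6^1 = 3 × 6 = 18
  4 × 6^2 = 4 × 36 = 144
  1 × 6^3 = 1 × 216 = 216
Sum = 4 + 18 + 144 + 216
= 382


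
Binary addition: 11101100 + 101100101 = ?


Align and add column by column (LSB to MSB, carry propagating):
  0011101100
+ 0101100101
  ----------
  col 0: 0 + 1 + 0 (carry in) = 1 → bit 1, carry out 0
  col 1: 0 + 0 + 0 (carry in) = 0 → bit 0, carry out 0
  col 2: 1 + 1 + 0 (carry in) = 2 → bit 0, carry out 1
  col 3: 1 + 0 + 1 (carry in) = 2 → bit 0, carry out 1
  col 4: 0 + 0 + 1 (carry in) = 1 → bit 1, carry out 0
  col 5: 1 + 1 + 0 (carry in) = 2 → bit 0, carry out 1
  col 6: 1 + 1 + 1 (carry in) = 3 → bit 1, carry out 1
  col 7: 1 + 0 + 1 (carry in) = 2 → bit 0, carry out 1
  col 8: 0 + 1 + 1 (carry in) = 2 → bit 0, carry out 1
  col 9: 0 + 0 + 1 (carry in) = 1 → bit 1, carry out 0
Reading bits MSB→LSB: 1001010001
Strip leading zeros: 1001010001
= 1001010001


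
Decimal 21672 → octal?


Divide by 8 repeatedly:
21672 ÷ 8 = 2709 remainder 0
2709 ÷ 8 = 338 remainder 5
338 ÷ 8 = 42 remainder 2
42 ÷ 8 = 5 remainder 2
5 ÷ 8 = 0 remainder 5
Reading remainders bottom-up:
= 0o52250


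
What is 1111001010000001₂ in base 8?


Group into 3-bit groups: 001111001010000001
  001 = 1
  111 = 7
  001 = 1
  010 = 2
  000 = 0
  001 = 1
= 0o171201


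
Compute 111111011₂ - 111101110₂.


Align and subtract column by column (LSB to MSB, borrowing when needed):
  111111011
- 111101110
  ---------
  col 0: (1 - 0 borrow-in) - 0 → 1 - 0 = 1, borrow out 0
  col 1: (1 - 0 borrow-in) - 1 → 1 - 1 = 0, borrow out 0
  col 2: (0 - 0 borrow-in) - 1 → borrow from next column: (0+2) - 1 = 1, borrow out 1
  col 3: (1 - 1 borrow-in) - 1 → borrow from next column: (0+2) - 1 = 1, borrow out 1
  col 4: (1 - 1 borrow-in) - 0 → 0 - 0 = 0, borrow out 0
  col 5: (1 - 0 borrow-in) - 1 → 1 - 1 = 0, borrow out 0
  col 6: (1 - 0 borrow-in) - 1 → 1 - 1 = 0, borrow out 0
  col 7: (1 - 0 borrow-in) - 1 → 1 - 1 = 0, borrow out 0
  col 8: (1 - 0 borrow-in) - 1 → 1 - 1 = 0, borrow out 0
Reading bits MSB→LSB: 000001101
Strip leading zeros: 1101
= 1101


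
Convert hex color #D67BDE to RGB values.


Hex: #D67BDE
R = D6₁₆ = 214
G = 7B₁₆ = 123
B = DE₁₆ = 222
= RGB(214, 123, 222)


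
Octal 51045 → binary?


Each octal digit → 3 binary bits:
  5 = 101
  1 = 001
  0 = 000
  4 = 100
  5 = 101
Concatenate: 101 001 000 100 101
= 101001000100101


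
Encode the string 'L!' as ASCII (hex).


String: 'L!'  (2 characters)
Per-character ASCII lookup:
  'L': uppercase starts at 65: 'L' = 65 + 11 = 76 → 0x4C
  '!': special character: '!' = 33 → 0x21
= 0x4C 0x21


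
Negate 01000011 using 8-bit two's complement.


Original: 01000011
Step 1 - Invert all bits: 10111100
Step 2 - Add 1: 10111100 + 1
= 10111101 (represents -67)


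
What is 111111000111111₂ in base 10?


Positional values:
Bit 0: 1 × 2^0 = 1
Bit 1: 1 × 2^1 = 2
Bit 2: 1 × 2^2 = 4
Bit 3: 1 × 2^3 = 8
Bit 4: 1 × 2^4 = 16
Bit 5: 1 × 2^5 = 32
Bit 9: 1 × 2^9 = 512
Bit 10: 1 × 2^10 = 1024
Bit 11: 1 × 2^11 = 2048
Bit 12: 1 × 2^12 = 4096
Bit 13: 1 × 2^13 = 8192
Bit 14: 1 × 2^14 = 16384
Sum = 1 + 2 + 4 + 8 + 16 + 32 + 512 + 1024 + 2048 + 4096 + 8192 + 16384
= 32319


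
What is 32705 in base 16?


Divide by 16 repeatedly:
32705 ÷ 16 = 2044 remainder 1 (1)
2044 ÷ 16 = 127 remainder 12 (C)
127 ÷ 16 = 7 remainder 15 (F)
7 ÷ 16 = 0 remainder 7 (7)
Reading remainders bottom-up:
= 0x7FC1


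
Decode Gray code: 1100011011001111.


Gray code: 1100011011001111
MSB stays the same: 1
Each subsequent bit = prev_binary XOR current_gray:
  B[1] = 1 XOR 1 = 0
  B[2] = 0 XOR 0 = 0
  B[3] = 0 XOR 0 = 0
  B[4] = 0 XOR 0 = 0
  B[5] = 0 XOR 1 = 1
  B[6] = 1 XOR 1 = 0
  B[7] = 0 XOR 0 = 0
  B[8] = 0 XOR 1 = 1
  B[9] = 1 XOR 1 = 0
  B[10] = 0 XOR 0 = 0
  B[11] = 0 XOR 0 = 0
  B[12] = 0 XOR 1 = 1
  B[13] = 1 XOR 1 = 0
  B[14] = 0 XOR 1 = 1
  B[15] = 1 XOR 1 = 0
= 1000010010001010 (33930 decimal)


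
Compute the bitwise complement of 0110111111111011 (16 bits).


Original: 0110111111111011
Invert all bits:
  bit 0: 0 → 1
  bit 1: 1 → 0
  bit 2: 1 → 0
  bit 3: 0 → 1
  bit 4: 1 → 0
  bit 5: 1 → 0
  bit 6: 1 → 0
  bit 7: 1 → 0
  bit 8: 1 → 0
  bit 9: 1 → 0
  bit 10: 1 → 0
  bit 11: 1 → 0
  bit 12: 1 → 0
  bit 13: 0 → 1
  bit 14: 1 → 0
  bit 15: 1 → 0
= 1001000000000100


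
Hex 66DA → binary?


Each hex digit → 4 binary bits:
  6 = 0110
  6 = 0110
  D = 1101
  A = 1010
Concatenate: 0110 0110 1101 1010
= 0110011011011010


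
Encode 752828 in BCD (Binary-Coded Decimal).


Each digit → 4-bit binary:
  7 → 0111
  5 → 0101
  2 → 0010
  8 → 1000
  2 → 0010
  8 → 1000
= 0111 0101 0010 1000 0010 1000


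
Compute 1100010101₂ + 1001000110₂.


Align and add column by column (LSB to MSB, carry propagating):
  01100010101
+ 01001000110
  -----------
  col 0: 1 + 0 + 0 (carry in) = 1 → bit 1, carry out 0
  col 1: 0 + 1 + 0 (carry in) = 1 → bit 1, carry out 0
  col 2: 1 + 1 + 0 (carry in) = 2 → bit 0, carry out 1
  col 3: 0 + 0 + 1 (carry in) = 1 → bit 1, carry out 0
  col 4: 1 + 0 + 0 (carry in) = 1 → bit 1, carry out 0
  col 5: 0 + 0 + 0 (carry in) = 0 → bit 0, carry out 0
  col 6: 0 + 1 + 0 (carry in) = 1 → bit 1, carry out 0
  col 7: 0 + 0 + 0 (carry in) = 0 → bit 0, carry out 0
  col 8: 1 + 0 + 0 (carry in) = 1 → bit 1, carry out 0
  col 9: 1 + 1 + 0 (carry in) = 2 → bit 0, carry out 1
  col 10: 0 + 0 + 1 (carry in) = 1 → bit 1, carry out 0
Reading bits MSB→LSB: 10101011011
Strip leading zeros: 10101011011
= 10101011011


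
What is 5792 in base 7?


Divide by 7 repeatedly:
5792 ÷ 7 = 827 remainder 3
827 ÷ 7 = 118 remainder 1
118 ÷ 7 = 16 remainder 6
16 ÷ 7 = 2 remainder 2
2 ÷ 7 = 0 remainder 2
Reading remainders bottom-up:
= 22613


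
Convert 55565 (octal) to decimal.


Positional values:
Position 0: 5 × 8^0 = 5
Position 1: 6 × 8^1 = 48
Position 2: 5 × 8^2 = 320
Position 3: 5 × 8^3 = 2560
Position 4: 5 × 8^4 = 20480
Sum = 5 + 48 + 320 + 2560 + 20480
= 23413


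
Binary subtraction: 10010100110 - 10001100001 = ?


Align and subtract column by column (LSB to MSB, borrowing when needed):
  10010100110
- 10001100001
  -----------
  col 0: (0 - 0 borrow-in) - 1 → borrow from next column: (0+2) - 1 = 1, borrow out 1
  col 1: (1 - 1 borrow-in) - 0 → 0 - 0 = 0, borrow out 0
  col 2: (1 - 0 borrow-in) - 0 → 1 - 0 = 1, borrow out 0
  col 3: (0 - 0 borrow-in) - 0 → 0 - 0 = 0, borrow out 0
  col 4: (0 - 0 borrow-in) - 0 → 0 - 0 = 0, borrow out 0
  col 5: (1 - 0 borrow-in) - 1 → 1 - 1 = 0, borrow out 0
  col 6: (0 - 0 borrow-in) - 1 → borrow from next column: (0+2) - 1 = 1, borrow out 1
  col 7: (1 - 1 borrow-in) - 0 → 0 - 0 = 0, borrow out 0
  col 8: (0 - 0 borrow-in) - 0 → 0 - 0 = 0, borrow out 0
  col 9: (0 - 0 borrow-in) - 0 → 0 - 0 = 0, borrow out 0
  col 10: (1 - 0 borrow-in) - 1 → 1 - 1 = 0, borrow out 0
Reading bits MSB→LSB: 00001000101
Strip leading zeros: 1000101
= 1000101
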